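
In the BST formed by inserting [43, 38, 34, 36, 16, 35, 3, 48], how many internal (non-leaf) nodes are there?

Tree built from: [43, 38, 34, 36, 16, 35, 3, 48]
Tree (level-order array): [43, 38, 48, 34, None, None, None, 16, 36, 3, None, 35]
Rule: An internal node has at least one child.
Per-node child counts:
  node 43: 2 child(ren)
  node 38: 1 child(ren)
  node 34: 2 child(ren)
  node 16: 1 child(ren)
  node 3: 0 child(ren)
  node 36: 1 child(ren)
  node 35: 0 child(ren)
  node 48: 0 child(ren)
Matching nodes: [43, 38, 34, 16, 36]
Count of internal (non-leaf) nodes: 5


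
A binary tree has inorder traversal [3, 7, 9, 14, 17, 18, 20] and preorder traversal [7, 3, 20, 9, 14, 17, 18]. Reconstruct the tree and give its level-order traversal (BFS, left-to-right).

Inorder:  [3, 7, 9, 14, 17, 18, 20]
Preorder: [7, 3, 20, 9, 14, 17, 18]
Algorithm: preorder visits root first, so consume preorder in order;
for each root, split the current inorder slice at that value into
left-subtree inorder and right-subtree inorder, then recurse.
Recursive splits:
  root=7; inorder splits into left=[3], right=[9, 14, 17, 18, 20]
  root=3; inorder splits into left=[], right=[]
  root=20; inorder splits into left=[9, 14, 17, 18], right=[]
  root=9; inorder splits into left=[], right=[14, 17, 18]
  root=14; inorder splits into left=[], right=[17, 18]
  root=17; inorder splits into left=[], right=[18]
  root=18; inorder splits into left=[], right=[]
Reconstructed level-order: [7, 3, 20, 9, 14, 17, 18]


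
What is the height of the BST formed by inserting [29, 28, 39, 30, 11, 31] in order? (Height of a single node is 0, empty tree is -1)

Insertion order: [29, 28, 39, 30, 11, 31]
Tree (level-order array): [29, 28, 39, 11, None, 30, None, None, None, None, 31]
Compute height bottom-up (empty subtree = -1):
  height(11) = 1 + max(-1, -1) = 0
  height(28) = 1 + max(0, -1) = 1
  height(31) = 1 + max(-1, -1) = 0
  height(30) = 1 + max(-1, 0) = 1
  height(39) = 1 + max(1, -1) = 2
  height(29) = 1 + max(1, 2) = 3
Height = 3


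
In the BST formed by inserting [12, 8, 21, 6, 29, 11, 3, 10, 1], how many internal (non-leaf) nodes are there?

Tree built from: [12, 8, 21, 6, 29, 11, 3, 10, 1]
Tree (level-order array): [12, 8, 21, 6, 11, None, 29, 3, None, 10, None, None, None, 1]
Rule: An internal node has at least one child.
Per-node child counts:
  node 12: 2 child(ren)
  node 8: 2 child(ren)
  node 6: 1 child(ren)
  node 3: 1 child(ren)
  node 1: 0 child(ren)
  node 11: 1 child(ren)
  node 10: 0 child(ren)
  node 21: 1 child(ren)
  node 29: 0 child(ren)
Matching nodes: [12, 8, 6, 3, 11, 21]
Count of internal (non-leaf) nodes: 6


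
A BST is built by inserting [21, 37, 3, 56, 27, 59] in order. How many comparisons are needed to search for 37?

Search path for 37: 21 -> 37
Found: True
Comparisons: 2


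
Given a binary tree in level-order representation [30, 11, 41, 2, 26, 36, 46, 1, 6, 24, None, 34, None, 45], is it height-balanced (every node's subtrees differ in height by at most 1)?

Tree (level-order array): [30, 11, 41, 2, 26, 36, 46, 1, 6, 24, None, 34, None, 45]
Definition: a tree is height-balanced if, at every node, |h(left) - h(right)| <= 1 (empty subtree has height -1).
Bottom-up per-node check:
  node 1: h_left=-1, h_right=-1, diff=0 [OK], height=0
  node 6: h_left=-1, h_right=-1, diff=0 [OK], height=0
  node 2: h_left=0, h_right=0, diff=0 [OK], height=1
  node 24: h_left=-1, h_right=-1, diff=0 [OK], height=0
  node 26: h_left=0, h_right=-1, diff=1 [OK], height=1
  node 11: h_left=1, h_right=1, diff=0 [OK], height=2
  node 34: h_left=-1, h_right=-1, diff=0 [OK], height=0
  node 36: h_left=0, h_right=-1, diff=1 [OK], height=1
  node 45: h_left=-1, h_right=-1, diff=0 [OK], height=0
  node 46: h_left=0, h_right=-1, diff=1 [OK], height=1
  node 41: h_left=1, h_right=1, diff=0 [OK], height=2
  node 30: h_left=2, h_right=2, diff=0 [OK], height=3
All nodes satisfy the balance condition.
Result: Balanced


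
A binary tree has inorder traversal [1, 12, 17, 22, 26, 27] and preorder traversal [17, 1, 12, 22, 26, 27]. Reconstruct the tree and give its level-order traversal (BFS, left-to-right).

Inorder:  [1, 12, 17, 22, 26, 27]
Preorder: [17, 1, 12, 22, 26, 27]
Algorithm: preorder visits root first, so consume preorder in order;
for each root, split the current inorder slice at that value into
left-subtree inorder and right-subtree inorder, then recurse.
Recursive splits:
  root=17; inorder splits into left=[1, 12], right=[22, 26, 27]
  root=1; inorder splits into left=[], right=[12]
  root=12; inorder splits into left=[], right=[]
  root=22; inorder splits into left=[], right=[26, 27]
  root=26; inorder splits into left=[], right=[27]
  root=27; inorder splits into left=[], right=[]
Reconstructed level-order: [17, 1, 22, 12, 26, 27]


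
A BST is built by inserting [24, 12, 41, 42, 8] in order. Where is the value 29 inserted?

Starting tree (level order): [24, 12, 41, 8, None, None, 42]
Insertion path: 24 -> 41
Result: insert 29 as left child of 41
Final tree (level order): [24, 12, 41, 8, None, 29, 42]


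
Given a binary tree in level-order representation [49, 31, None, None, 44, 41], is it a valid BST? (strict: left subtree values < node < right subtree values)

Level-order array: [49, 31, None, None, 44, 41]
Validate using subtree bounds (lo, hi): at each node, require lo < value < hi,
then recurse left with hi=value and right with lo=value.
Preorder trace (stopping at first violation):
  at node 49 with bounds (-inf, +inf): OK
  at node 31 with bounds (-inf, 49): OK
  at node 44 with bounds (31, 49): OK
  at node 41 with bounds (31, 44): OK
No violation found at any node.
Result: Valid BST


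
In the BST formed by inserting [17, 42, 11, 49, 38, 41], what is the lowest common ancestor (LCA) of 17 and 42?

Tree insertion order: [17, 42, 11, 49, 38, 41]
Tree (level-order array): [17, 11, 42, None, None, 38, 49, None, 41]
In a BST, the LCA of p=17, q=42 is the first node v on the
root-to-leaf path with p <= v <= q (go left if both < v, right if both > v).
Walk from root:
  at 17: 17 <= 17 <= 42, this is the LCA
LCA = 17


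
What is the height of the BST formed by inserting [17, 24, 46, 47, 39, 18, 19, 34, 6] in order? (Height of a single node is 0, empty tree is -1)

Insertion order: [17, 24, 46, 47, 39, 18, 19, 34, 6]
Tree (level-order array): [17, 6, 24, None, None, 18, 46, None, 19, 39, 47, None, None, 34]
Compute height bottom-up (empty subtree = -1):
  height(6) = 1 + max(-1, -1) = 0
  height(19) = 1 + max(-1, -1) = 0
  height(18) = 1 + max(-1, 0) = 1
  height(34) = 1 + max(-1, -1) = 0
  height(39) = 1 + max(0, -1) = 1
  height(47) = 1 + max(-1, -1) = 0
  height(46) = 1 + max(1, 0) = 2
  height(24) = 1 + max(1, 2) = 3
  height(17) = 1 + max(0, 3) = 4
Height = 4


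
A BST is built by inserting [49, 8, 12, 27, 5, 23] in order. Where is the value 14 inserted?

Starting tree (level order): [49, 8, None, 5, 12, None, None, None, 27, 23]
Insertion path: 49 -> 8 -> 12 -> 27 -> 23
Result: insert 14 as left child of 23
Final tree (level order): [49, 8, None, 5, 12, None, None, None, 27, 23, None, 14]


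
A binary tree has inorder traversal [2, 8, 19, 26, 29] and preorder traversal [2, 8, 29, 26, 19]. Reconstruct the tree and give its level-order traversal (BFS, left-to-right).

Inorder:  [2, 8, 19, 26, 29]
Preorder: [2, 8, 29, 26, 19]
Algorithm: preorder visits root first, so consume preorder in order;
for each root, split the current inorder slice at that value into
left-subtree inorder and right-subtree inorder, then recurse.
Recursive splits:
  root=2; inorder splits into left=[], right=[8, 19, 26, 29]
  root=8; inorder splits into left=[], right=[19, 26, 29]
  root=29; inorder splits into left=[19, 26], right=[]
  root=26; inorder splits into left=[19], right=[]
  root=19; inorder splits into left=[], right=[]
Reconstructed level-order: [2, 8, 29, 26, 19]


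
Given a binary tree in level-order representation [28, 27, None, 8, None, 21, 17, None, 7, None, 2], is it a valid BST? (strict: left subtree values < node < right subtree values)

Level-order array: [28, 27, None, 8, None, 21, 17, None, 7, None, 2]
Validate using subtree bounds (lo, hi): at each node, require lo < value < hi,
then recurse left with hi=value and right with lo=value.
Preorder trace (stopping at first violation):
  at node 28 with bounds (-inf, +inf): OK
  at node 27 with bounds (-inf, 28): OK
  at node 8 with bounds (-inf, 27): OK
  at node 21 with bounds (-inf, 8): VIOLATION
Node 21 violates its bound: not (-inf < 21 < 8).
Result: Not a valid BST


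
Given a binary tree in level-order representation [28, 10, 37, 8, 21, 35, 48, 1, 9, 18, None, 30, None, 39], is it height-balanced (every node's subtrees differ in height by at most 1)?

Tree (level-order array): [28, 10, 37, 8, 21, 35, 48, 1, 9, 18, None, 30, None, 39]
Definition: a tree is height-balanced if, at every node, |h(left) - h(right)| <= 1 (empty subtree has height -1).
Bottom-up per-node check:
  node 1: h_left=-1, h_right=-1, diff=0 [OK], height=0
  node 9: h_left=-1, h_right=-1, diff=0 [OK], height=0
  node 8: h_left=0, h_right=0, diff=0 [OK], height=1
  node 18: h_left=-1, h_right=-1, diff=0 [OK], height=0
  node 21: h_left=0, h_right=-1, diff=1 [OK], height=1
  node 10: h_left=1, h_right=1, diff=0 [OK], height=2
  node 30: h_left=-1, h_right=-1, diff=0 [OK], height=0
  node 35: h_left=0, h_right=-1, diff=1 [OK], height=1
  node 39: h_left=-1, h_right=-1, diff=0 [OK], height=0
  node 48: h_left=0, h_right=-1, diff=1 [OK], height=1
  node 37: h_left=1, h_right=1, diff=0 [OK], height=2
  node 28: h_left=2, h_right=2, diff=0 [OK], height=3
All nodes satisfy the balance condition.
Result: Balanced


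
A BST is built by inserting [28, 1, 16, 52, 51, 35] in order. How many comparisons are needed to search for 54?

Search path for 54: 28 -> 52
Found: False
Comparisons: 2


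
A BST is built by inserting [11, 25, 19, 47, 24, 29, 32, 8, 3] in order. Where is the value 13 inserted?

Starting tree (level order): [11, 8, 25, 3, None, 19, 47, None, None, None, 24, 29, None, None, None, None, 32]
Insertion path: 11 -> 25 -> 19
Result: insert 13 as left child of 19
Final tree (level order): [11, 8, 25, 3, None, 19, 47, None, None, 13, 24, 29, None, None, None, None, None, None, 32]


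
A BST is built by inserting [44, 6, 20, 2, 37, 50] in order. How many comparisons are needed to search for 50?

Search path for 50: 44 -> 50
Found: True
Comparisons: 2


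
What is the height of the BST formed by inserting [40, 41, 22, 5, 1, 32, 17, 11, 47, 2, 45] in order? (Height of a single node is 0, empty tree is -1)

Insertion order: [40, 41, 22, 5, 1, 32, 17, 11, 47, 2, 45]
Tree (level-order array): [40, 22, 41, 5, 32, None, 47, 1, 17, None, None, 45, None, None, 2, 11]
Compute height bottom-up (empty subtree = -1):
  height(2) = 1 + max(-1, -1) = 0
  height(1) = 1 + max(-1, 0) = 1
  height(11) = 1 + max(-1, -1) = 0
  height(17) = 1 + max(0, -1) = 1
  height(5) = 1 + max(1, 1) = 2
  height(32) = 1 + max(-1, -1) = 0
  height(22) = 1 + max(2, 0) = 3
  height(45) = 1 + max(-1, -1) = 0
  height(47) = 1 + max(0, -1) = 1
  height(41) = 1 + max(-1, 1) = 2
  height(40) = 1 + max(3, 2) = 4
Height = 4


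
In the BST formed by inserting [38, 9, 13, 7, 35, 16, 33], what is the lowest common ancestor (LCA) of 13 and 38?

Tree insertion order: [38, 9, 13, 7, 35, 16, 33]
Tree (level-order array): [38, 9, None, 7, 13, None, None, None, 35, 16, None, None, 33]
In a BST, the LCA of p=13, q=38 is the first node v on the
root-to-leaf path with p <= v <= q (go left if both < v, right if both > v).
Walk from root:
  at 38: 13 <= 38 <= 38, this is the LCA
LCA = 38


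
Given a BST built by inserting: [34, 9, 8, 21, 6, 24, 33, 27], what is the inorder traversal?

Tree insertion order: [34, 9, 8, 21, 6, 24, 33, 27]
Tree (level-order array): [34, 9, None, 8, 21, 6, None, None, 24, None, None, None, 33, 27]
Inorder traversal: [6, 8, 9, 21, 24, 27, 33, 34]


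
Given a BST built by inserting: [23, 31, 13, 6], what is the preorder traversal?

Tree insertion order: [23, 31, 13, 6]
Tree (level-order array): [23, 13, 31, 6]
Preorder traversal: [23, 13, 6, 31]


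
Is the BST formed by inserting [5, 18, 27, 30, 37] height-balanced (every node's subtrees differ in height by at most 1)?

Tree (level-order array): [5, None, 18, None, 27, None, 30, None, 37]
Definition: a tree is height-balanced if, at every node, |h(left) - h(right)| <= 1 (empty subtree has height -1).
Bottom-up per-node check:
  node 37: h_left=-1, h_right=-1, diff=0 [OK], height=0
  node 30: h_left=-1, h_right=0, diff=1 [OK], height=1
  node 27: h_left=-1, h_right=1, diff=2 [FAIL (|-1-1|=2 > 1)], height=2
  node 18: h_left=-1, h_right=2, diff=3 [FAIL (|-1-2|=3 > 1)], height=3
  node 5: h_left=-1, h_right=3, diff=4 [FAIL (|-1-3|=4 > 1)], height=4
Node 27 violates the condition: |-1 - 1| = 2 > 1.
Result: Not balanced


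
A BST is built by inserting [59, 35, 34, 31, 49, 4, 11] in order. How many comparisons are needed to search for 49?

Search path for 49: 59 -> 35 -> 49
Found: True
Comparisons: 3


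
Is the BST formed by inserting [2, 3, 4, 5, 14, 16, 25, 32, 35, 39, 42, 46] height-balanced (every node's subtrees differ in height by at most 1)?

Tree (level-order array): [2, None, 3, None, 4, None, 5, None, 14, None, 16, None, 25, None, 32, None, 35, None, 39, None, 42, None, 46]
Definition: a tree is height-balanced if, at every node, |h(left) - h(right)| <= 1 (empty subtree has height -1).
Bottom-up per-node check:
  node 46: h_left=-1, h_right=-1, diff=0 [OK], height=0
  node 42: h_left=-1, h_right=0, diff=1 [OK], height=1
  node 39: h_left=-1, h_right=1, diff=2 [FAIL (|-1-1|=2 > 1)], height=2
  node 35: h_left=-1, h_right=2, diff=3 [FAIL (|-1-2|=3 > 1)], height=3
  node 32: h_left=-1, h_right=3, diff=4 [FAIL (|-1-3|=4 > 1)], height=4
  node 25: h_left=-1, h_right=4, diff=5 [FAIL (|-1-4|=5 > 1)], height=5
  node 16: h_left=-1, h_right=5, diff=6 [FAIL (|-1-5|=6 > 1)], height=6
  node 14: h_left=-1, h_right=6, diff=7 [FAIL (|-1-6|=7 > 1)], height=7
  node 5: h_left=-1, h_right=7, diff=8 [FAIL (|-1-7|=8 > 1)], height=8
  node 4: h_left=-1, h_right=8, diff=9 [FAIL (|-1-8|=9 > 1)], height=9
  node 3: h_left=-1, h_right=9, diff=10 [FAIL (|-1-9|=10 > 1)], height=10
  node 2: h_left=-1, h_right=10, diff=11 [FAIL (|-1-10|=11 > 1)], height=11
Node 39 violates the condition: |-1 - 1| = 2 > 1.
Result: Not balanced


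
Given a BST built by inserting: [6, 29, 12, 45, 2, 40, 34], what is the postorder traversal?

Tree insertion order: [6, 29, 12, 45, 2, 40, 34]
Tree (level-order array): [6, 2, 29, None, None, 12, 45, None, None, 40, None, 34]
Postorder traversal: [2, 12, 34, 40, 45, 29, 6]


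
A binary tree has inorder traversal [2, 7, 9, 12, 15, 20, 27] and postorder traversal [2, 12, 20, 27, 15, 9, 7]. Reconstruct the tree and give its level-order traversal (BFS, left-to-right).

Inorder:   [2, 7, 9, 12, 15, 20, 27]
Postorder: [2, 12, 20, 27, 15, 9, 7]
Algorithm: postorder visits root last, so walk postorder right-to-left;
each value is the root of the current inorder slice — split it at that
value, recurse on the right subtree first, then the left.
Recursive splits:
  root=7; inorder splits into left=[2], right=[9, 12, 15, 20, 27]
  root=9; inorder splits into left=[], right=[12, 15, 20, 27]
  root=15; inorder splits into left=[12], right=[20, 27]
  root=27; inorder splits into left=[20], right=[]
  root=20; inorder splits into left=[], right=[]
  root=12; inorder splits into left=[], right=[]
  root=2; inorder splits into left=[], right=[]
Reconstructed level-order: [7, 2, 9, 15, 12, 27, 20]


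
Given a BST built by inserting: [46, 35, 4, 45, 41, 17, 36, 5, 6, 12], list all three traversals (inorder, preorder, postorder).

Tree insertion order: [46, 35, 4, 45, 41, 17, 36, 5, 6, 12]
Tree (level-order array): [46, 35, None, 4, 45, None, 17, 41, None, 5, None, 36, None, None, 6, None, None, None, 12]
Inorder (L, root, R): [4, 5, 6, 12, 17, 35, 36, 41, 45, 46]
Preorder (root, L, R): [46, 35, 4, 17, 5, 6, 12, 45, 41, 36]
Postorder (L, R, root): [12, 6, 5, 17, 4, 36, 41, 45, 35, 46]


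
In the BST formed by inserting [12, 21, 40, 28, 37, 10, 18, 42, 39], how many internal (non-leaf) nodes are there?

Tree built from: [12, 21, 40, 28, 37, 10, 18, 42, 39]
Tree (level-order array): [12, 10, 21, None, None, 18, 40, None, None, 28, 42, None, 37, None, None, None, 39]
Rule: An internal node has at least one child.
Per-node child counts:
  node 12: 2 child(ren)
  node 10: 0 child(ren)
  node 21: 2 child(ren)
  node 18: 0 child(ren)
  node 40: 2 child(ren)
  node 28: 1 child(ren)
  node 37: 1 child(ren)
  node 39: 0 child(ren)
  node 42: 0 child(ren)
Matching nodes: [12, 21, 40, 28, 37]
Count of internal (non-leaf) nodes: 5


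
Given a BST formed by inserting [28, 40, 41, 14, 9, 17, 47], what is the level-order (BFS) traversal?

Tree insertion order: [28, 40, 41, 14, 9, 17, 47]
Tree (level-order array): [28, 14, 40, 9, 17, None, 41, None, None, None, None, None, 47]
BFS from the root, enqueuing left then right child of each popped node:
  queue [28] -> pop 28, enqueue [14, 40], visited so far: [28]
  queue [14, 40] -> pop 14, enqueue [9, 17], visited so far: [28, 14]
  queue [40, 9, 17] -> pop 40, enqueue [41], visited so far: [28, 14, 40]
  queue [9, 17, 41] -> pop 9, enqueue [none], visited so far: [28, 14, 40, 9]
  queue [17, 41] -> pop 17, enqueue [none], visited so far: [28, 14, 40, 9, 17]
  queue [41] -> pop 41, enqueue [47], visited so far: [28, 14, 40, 9, 17, 41]
  queue [47] -> pop 47, enqueue [none], visited so far: [28, 14, 40, 9, 17, 41, 47]
Result: [28, 14, 40, 9, 17, 41, 47]


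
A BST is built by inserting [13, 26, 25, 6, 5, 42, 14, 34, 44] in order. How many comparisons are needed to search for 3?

Search path for 3: 13 -> 6 -> 5
Found: False
Comparisons: 3


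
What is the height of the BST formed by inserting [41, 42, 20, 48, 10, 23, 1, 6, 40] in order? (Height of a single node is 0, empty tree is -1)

Insertion order: [41, 42, 20, 48, 10, 23, 1, 6, 40]
Tree (level-order array): [41, 20, 42, 10, 23, None, 48, 1, None, None, 40, None, None, None, 6]
Compute height bottom-up (empty subtree = -1):
  height(6) = 1 + max(-1, -1) = 0
  height(1) = 1 + max(-1, 0) = 1
  height(10) = 1 + max(1, -1) = 2
  height(40) = 1 + max(-1, -1) = 0
  height(23) = 1 + max(-1, 0) = 1
  height(20) = 1 + max(2, 1) = 3
  height(48) = 1 + max(-1, -1) = 0
  height(42) = 1 + max(-1, 0) = 1
  height(41) = 1 + max(3, 1) = 4
Height = 4


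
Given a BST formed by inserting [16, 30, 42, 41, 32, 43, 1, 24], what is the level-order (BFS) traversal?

Tree insertion order: [16, 30, 42, 41, 32, 43, 1, 24]
Tree (level-order array): [16, 1, 30, None, None, 24, 42, None, None, 41, 43, 32]
BFS from the root, enqueuing left then right child of each popped node:
  queue [16] -> pop 16, enqueue [1, 30], visited so far: [16]
  queue [1, 30] -> pop 1, enqueue [none], visited so far: [16, 1]
  queue [30] -> pop 30, enqueue [24, 42], visited so far: [16, 1, 30]
  queue [24, 42] -> pop 24, enqueue [none], visited so far: [16, 1, 30, 24]
  queue [42] -> pop 42, enqueue [41, 43], visited so far: [16, 1, 30, 24, 42]
  queue [41, 43] -> pop 41, enqueue [32], visited so far: [16, 1, 30, 24, 42, 41]
  queue [43, 32] -> pop 43, enqueue [none], visited so far: [16, 1, 30, 24, 42, 41, 43]
  queue [32] -> pop 32, enqueue [none], visited so far: [16, 1, 30, 24, 42, 41, 43, 32]
Result: [16, 1, 30, 24, 42, 41, 43, 32]


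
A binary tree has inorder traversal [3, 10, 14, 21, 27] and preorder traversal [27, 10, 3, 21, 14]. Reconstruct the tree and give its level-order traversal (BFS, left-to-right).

Inorder:  [3, 10, 14, 21, 27]
Preorder: [27, 10, 3, 21, 14]
Algorithm: preorder visits root first, so consume preorder in order;
for each root, split the current inorder slice at that value into
left-subtree inorder and right-subtree inorder, then recurse.
Recursive splits:
  root=27; inorder splits into left=[3, 10, 14, 21], right=[]
  root=10; inorder splits into left=[3], right=[14, 21]
  root=3; inorder splits into left=[], right=[]
  root=21; inorder splits into left=[14], right=[]
  root=14; inorder splits into left=[], right=[]
Reconstructed level-order: [27, 10, 3, 21, 14]


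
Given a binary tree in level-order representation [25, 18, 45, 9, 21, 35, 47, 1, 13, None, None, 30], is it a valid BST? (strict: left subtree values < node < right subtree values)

Level-order array: [25, 18, 45, 9, 21, 35, 47, 1, 13, None, None, 30]
Validate using subtree bounds (lo, hi): at each node, require lo < value < hi,
then recurse left with hi=value and right with lo=value.
Preorder trace (stopping at first violation):
  at node 25 with bounds (-inf, +inf): OK
  at node 18 with bounds (-inf, 25): OK
  at node 9 with bounds (-inf, 18): OK
  at node 1 with bounds (-inf, 9): OK
  at node 13 with bounds (9, 18): OK
  at node 21 with bounds (18, 25): OK
  at node 45 with bounds (25, +inf): OK
  at node 35 with bounds (25, 45): OK
  at node 30 with bounds (25, 35): OK
  at node 47 with bounds (45, +inf): OK
No violation found at any node.
Result: Valid BST


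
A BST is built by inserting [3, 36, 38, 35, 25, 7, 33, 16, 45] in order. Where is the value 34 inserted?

Starting tree (level order): [3, None, 36, 35, 38, 25, None, None, 45, 7, 33, None, None, None, 16]
Insertion path: 3 -> 36 -> 35 -> 25 -> 33
Result: insert 34 as right child of 33
Final tree (level order): [3, None, 36, 35, 38, 25, None, None, 45, 7, 33, None, None, None, 16, None, 34]


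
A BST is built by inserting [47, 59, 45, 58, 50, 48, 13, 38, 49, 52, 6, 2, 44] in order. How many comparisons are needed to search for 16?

Search path for 16: 47 -> 45 -> 13 -> 38
Found: False
Comparisons: 4


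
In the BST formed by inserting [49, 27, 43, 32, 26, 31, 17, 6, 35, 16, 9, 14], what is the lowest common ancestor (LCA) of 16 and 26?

Tree insertion order: [49, 27, 43, 32, 26, 31, 17, 6, 35, 16, 9, 14]
Tree (level-order array): [49, 27, None, 26, 43, 17, None, 32, None, 6, None, 31, 35, None, 16, None, None, None, None, 9, None, None, 14]
In a BST, the LCA of p=16, q=26 is the first node v on the
root-to-leaf path with p <= v <= q (go left if both < v, right if both > v).
Walk from root:
  at 49: both 16 and 26 < 49, go left
  at 27: both 16 and 26 < 27, go left
  at 26: 16 <= 26 <= 26, this is the LCA
LCA = 26


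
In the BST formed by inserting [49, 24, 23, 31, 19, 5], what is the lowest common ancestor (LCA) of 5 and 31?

Tree insertion order: [49, 24, 23, 31, 19, 5]
Tree (level-order array): [49, 24, None, 23, 31, 19, None, None, None, 5]
In a BST, the LCA of p=5, q=31 is the first node v on the
root-to-leaf path with p <= v <= q (go left if both < v, right if both > v).
Walk from root:
  at 49: both 5 and 31 < 49, go left
  at 24: 5 <= 24 <= 31, this is the LCA
LCA = 24


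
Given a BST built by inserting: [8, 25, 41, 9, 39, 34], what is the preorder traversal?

Tree insertion order: [8, 25, 41, 9, 39, 34]
Tree (level-order array): [8, None, 25, 9, 41, None, None, 39, None, 34]
Preorder traversal: [8, 25, 9, 41, 39, 34]


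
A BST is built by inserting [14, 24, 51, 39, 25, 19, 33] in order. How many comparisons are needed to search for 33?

Search path for 33: 14 -> 24 -> 51 -> 39 -> 25 -> 33
Found: True
Comparisons: 6


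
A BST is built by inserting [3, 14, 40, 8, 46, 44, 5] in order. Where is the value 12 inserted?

Starting tree (level order): [3, None, 14, 8, 40, 5, None, None, 46, None, None, 44]
Insertion path: 3 -> 14 -> 8
Result: insert 12 as right child of 8
Final tree (level order): [3, None, 14, 8, 40, 5, 12, None, 46, None, None, None, None, 44]


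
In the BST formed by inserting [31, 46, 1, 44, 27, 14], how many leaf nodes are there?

Tree built from: [31, 46, 1, 44, 27, 14]
Tree (level-order array): [31, 1, 46, None, 27, 44, None, 14]
Rule: A leaf has 0 children.
Per-node child counts:
  node 31: 2 child(ren)
  node 1: 1 child(ren)
  node 27: 1 child(ren)
  node 14: 0 child(ren)
  node 46: 1 child(ren)
  node 44: 0 child(ren)
Matching nodes: [14, 44]
Count of leaf nodes: 2


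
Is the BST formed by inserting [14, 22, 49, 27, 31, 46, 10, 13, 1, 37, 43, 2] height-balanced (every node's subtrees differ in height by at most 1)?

Tree (level-order array): [14, 10, 22, 1, 13, None, 49, None, 2, None, None, 27, None, None, None, None, 31, None, 46, 37, None, None, 43]
Definition: a tree is height-balanced if, at every node, |h(left) - h(right)| <= 1 (empty subtree has height -1).
Bottom-up per-node check:
  node 2: h_left=-1, h_right=-1, diff=0 [OK], height=0
  node 1: h_left=-1, h_right=0, diff=1 [OK], height=1
  node 13: h_left=-1, h_right=-1, diff=0 [OK], height=0
  node 10: h_left=1, h_right=0, diff=1 [OK], height=2
  node 43: h_left=-1, h_right=-1, diff=0 [OK], height=0
  node 37: h_left=-1, h_right=0, diff=1 [OK], height=1
  node 46: h_left=1, h_right=-1, diff=2 [FAIL (|1--1|=2 > 1)], height=2
  node 31: h_left=-1, h_right=2, diff=3 [FAIL (|-1-2|=3 > 1)], height=3
  node 27: h_left=-1, h_right=3, diff=4 [FAIL (|-1-3|=4 > 1)], height=4
  node 49: h_left=4, h_right=-1, diff=5 [FAIL (|4--1|=5 > 1)], height=5
  node 22: h_left=-1, h_right=5, diff=6 [FAIL (|-1-5|=6 > 1)], height=6
  node 14: h_left=2, h_right=6, diff=4 [FAIL (|2-6|=4 > 1)], height=7
Node 46 violates the condition: |1 - -1| = 2 > 1.
Result: Not balanced


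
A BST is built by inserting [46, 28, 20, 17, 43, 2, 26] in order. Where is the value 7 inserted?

Starting tree (level order): [46, 28, None, 20, 43, 17, 26, None, None, 2]
Insertion path: 46 -> 28 -> 20 -> 17 -> 2
Result: insert 7 as right child of 2
Final tree (level order): [46, 28, None, 20, 43, 17, 26, None, None, 2, None, None, None, None, 7]


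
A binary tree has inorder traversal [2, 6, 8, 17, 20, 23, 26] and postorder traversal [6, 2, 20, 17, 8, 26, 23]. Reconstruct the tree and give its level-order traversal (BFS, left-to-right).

Inorder:   [2, 6, 8, 17, 20, 23, 26]
Postorder: [6, 2, 20, 17, 8, 26, 23]
Algorithm: postorder visits root last, so walk postorder right-to-left;
each value is the root of the current inorder slice — split it at that
value, recurse on the right subtree first, then the left.
Recursive splits:
  root=23; inorder splits into left=[2, 6, 8, 17, 20], right=[26]
  root=26; inorder splits into left=[], right=[]
  root=8; inorder splits into left=[2, 6], right=[17, 20]
  root=17; inorder splits into left=[], right=[20]
  root=20; inorder splits into left=[], right=[]
  root=2; inorder splits into left=[], right=[6]
  root=6; inorder splits into left=[], right=[]
Reconstructed level-order: [23, 8, 26, 2, 17, 6, 20]


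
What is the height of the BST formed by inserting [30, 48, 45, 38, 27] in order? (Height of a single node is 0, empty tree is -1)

Insertion order: [30, 48, 45, 38, 27]
Tree (level-order array): [30, 27, 48, None, None, 45, None, 38]
Compute height bottom-up (empty subtree = -1):
  height(27) = 1 + max(-1, -1) = 0
  height(38) = 1 + max(-1, -1) = 0
  height(45) = 1 + max(0, -1) = 1
  height(48) = 1 + max(1, -1) = 2
  height(30) = 1 + max(0, 2) = 3
Height = 3


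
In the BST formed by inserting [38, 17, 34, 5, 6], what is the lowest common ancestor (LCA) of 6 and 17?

Tree insertion order: [38, 17, 34, 5, 6]
Tree (level-order array): [38, 17, None, 5, 34, None, 6]
In a BST, the LCA of p=6, q=17 is the first node v on the
root-to-leaf path with p <= v <= q (go left if both < v, right if both > v).
Walk from root:
  at 38: both 6 and 17 < 38, go left
  at 17: 6 <= 17 <= 17, this is the LCA
LCA = 17


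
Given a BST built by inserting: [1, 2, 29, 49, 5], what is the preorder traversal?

Tree insertion order: [1, 2, 29, 49, 5]
Tree (level-order array): [1, None, 2, None, 29, 5, 49]
Preorder traversal: [1, 2, 29, 5, 49]


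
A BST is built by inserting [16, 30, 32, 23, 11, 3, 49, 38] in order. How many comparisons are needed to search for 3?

Search path for 3: 16 -> 11 -> 3
Found: True
Comparisons: 3


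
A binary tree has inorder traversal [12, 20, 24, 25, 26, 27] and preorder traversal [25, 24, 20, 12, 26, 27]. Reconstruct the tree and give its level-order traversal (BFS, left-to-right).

Inorder:  [12, 20, 24, 25, 26, 27]
Preorder: [25, 24, 20, 12, 26, 27]
Algorithm: preorder visits root first, so consume preorder in order;
for each root, split the current inorder slice at that value into
left-subtree inorder and right-subtree inorder, then recurse.
Recursive splits:
  root=25; inorder splits into left=[12, 20, 24], right=[26, 27]
  root=24; inorder splits into left=[12, 20], right=[]
  root=20; inorder splits into left=[12], right=[]
  root=12; inorder splits into left=[], right=[]
  root=26; inorder splits into left=[], right=[27]
  root=27; inorder splits into left=[], right=[]
Reconstructed level-order: [25, 24, 26, 20, 27, 12]


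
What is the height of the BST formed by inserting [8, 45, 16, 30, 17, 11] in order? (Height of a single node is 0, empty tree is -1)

Insertion order: [8, 45, 16, 30, 17, 11]
Tree (level-order array): [8, None, 45, 16, None, 11, 30, None, None, 17]
Compute height bottom-up (empty subtree = -1):
  height(11) = 1 + max(-1, -1) = 0
  height(17) = 1 + max(-1, -1) = 0
  height(30) = 1 + max(0, -1) = 1
  height(16) = 1 + max(0, 1) = 2
  height(45) = 1 + max(2, -1) = 3
  height(8) = 1 + max(-1, 3) = 4
Height = 4


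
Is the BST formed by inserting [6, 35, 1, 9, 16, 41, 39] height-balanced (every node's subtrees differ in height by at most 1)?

Tree (level-order array): [6, 1, 35, None, None, 9, 41, None, 16, 39]
Definition: a tree is height-balanced if, at every node, |h(left) - h(right)| <= 1 (empty subtree has height -1).
Bottom-up per-node check:
  node 1: h_left=-1, h_right=-1, diff=0 [OK], height=0
  node 16: h_left=-1, h_right=-1, diff=0 [OK], height=0
  node 9: h_left=-1, h_right=0, diff=1 [OK], height=1
  node 39: h_left=-1, h_right=-1, diff=0 [OK], height=0
  node 41: h_left=0, h_right=-1, diff=1 [OK], height=1
  node 35: h_left=1, h_right=1, diff=0 [OK], height=2
  node 6: h_left=0, h_right=2, diff=2 [FAIL (|0-2|=2 > 1)], height=3
Node 6 violates the condition: |0 - 2| = 2 > 1.
Result: Not balanced


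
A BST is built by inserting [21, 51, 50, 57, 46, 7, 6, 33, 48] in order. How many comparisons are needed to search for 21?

Search path for 21: 21
Found: True
Comparisons: 1


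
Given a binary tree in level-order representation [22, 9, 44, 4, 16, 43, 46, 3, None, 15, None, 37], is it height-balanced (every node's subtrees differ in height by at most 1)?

Tree (level-order array): [22, 9, 44, 4, 16, 43, 46, 3, None, 15, None, 37]
Definition: a tree is height-balanced if, at every node, |h(left) - h(right)| <= 1 (empty subtree has height -1).
Bottom-up per-node check:
  node 3: h_left=-1, h_right=-1, diff=0 [OK], height=0
  node 4: h_left=0, h_right=-1, diff=1 [OK], height=1
  node 15: h_left=-1, h_right=-1, diff=0 [OK], height=0
  node 16: h_left=0, h_right=-1, diff=1 [OK], height=1
  node 9: h_left=1, h_right=1, diff=0 [OK], height=2
  node 37: h_left=-1, h_right=-1, diff=0 [OK], height=0
  node 43: h_left=0, h_right=-1, diff=1 [OK], height=1
  node 46: h_left=-1, h_right=-1, diff=0 [OK], height=0
  node 44: h_left=1, h_right=0, diff=1 [OK], height=2
  node 22: h_left=2, h_right=2, diff=0 [OK], height=3
All nodes satisfy the balance condition.
Result: Balanced


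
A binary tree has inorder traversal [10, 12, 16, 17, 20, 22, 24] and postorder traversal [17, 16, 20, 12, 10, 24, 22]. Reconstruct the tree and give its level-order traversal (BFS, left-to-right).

Inorder:   [10, 12, 16, 17, 20, 22, 24]
Postorder: [17, 16, 20, 12, 10, 24, 22]
Algorithm: postorder visits root last, so walk postorder right-to-left;
each value is the root of the current inorder slice — split it at that
value, recurse on the right subtree first, then the left.
Recursive splits:
  root=22; inorder splits into left=[10, 12, 16, 17, 20], right=[24]
  root=24; inorder splits into left=[], right=[]
  root=10; inorder splits into left=[], right=[12, 16, 17, 20]
  root=12; inorder splits into left=[], right=[16, 17, 20]
  root=20; inorder splits into left=[16, 17], right=[]
  root=16; inorder splits into left=[], right=[17]
  root=17; inorder splits into left=[], right=[]
Reconstructed level-order: [22, 10, 24, 12, 20, 16, 17]


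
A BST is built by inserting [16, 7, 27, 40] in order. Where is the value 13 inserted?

Starting tree (level order): [16, 7, 27, None, None, None, 40]
Insertion path: 16 -> 7
Result: insert 13 as right child of 7
Final tree (level order): [16, 7, 27, None, 13, None, 40]


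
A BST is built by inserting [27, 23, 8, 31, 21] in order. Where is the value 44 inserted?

Starting tree (level order): [27, 23, 31, 8, None, None, None, None, 21]
Insertion path: 27 -> 31
Result: insert 44 as right child of 31
Final tree (level order): [27, 23, 31, 8, None, None, 44, None, 21]


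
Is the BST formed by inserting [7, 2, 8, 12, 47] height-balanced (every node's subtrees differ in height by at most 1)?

Tree (level-order array): [7, 2, 8, None, None, None, 12, None, 47]
Definition: a tree is height-balanced if, at every node, |h(left) - h(right)| <= 1 (empty subtree has height -1).
Bottom-up per-node check:
  node 2: h_left=-1, h_right=-1, diff=0 [OK], height=0
  node 47: h_left=-1, h_right=-1, diff=0 [OK], height=0
  node 12: h_left=-1, h_right=0, diff=1 [OK], height=1
  node 8: h_left=-1, h_right=1, diff=2 [FAIL (|-1-1|=2 > 1)], height=2
  node 7: h_left=0, h_right=2, diff=2 [FAIL (|0-2|=2 > 1)], height=3
Node 8 violates the condition: |-1 - 1| = 2 > 1.
Result: Not balanced


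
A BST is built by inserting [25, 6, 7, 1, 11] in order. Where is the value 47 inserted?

Starting tree (level order): [25, 6, None, 1, 7, None, None, None, 11]
Insertion path: 25
Result: insert 47 as right child of 25
Final tree (level order): [25, 6, 47, 1, 7, None, None, None, None, None, 11]


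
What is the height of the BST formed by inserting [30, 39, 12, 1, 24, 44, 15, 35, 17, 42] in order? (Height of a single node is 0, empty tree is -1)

Insertion order: [30, 39, 12, 1, 24, 44, 15, 35, 17, 42]
Tree (level-order array): [30, 12, 39, 1, 24, 35, 44, None, None, 15, None, None, None, 42, None, None, 17]
Compute height bottom-up (empty subtree = -1):
  height(1) = 1 + max(-1, -1) = 0
  height(17) = 1 + max(-1, -1) = 0
  height(15) = 1 + max(-1, 0) = 1
  height(24) = 1 + max(1, -1) = 2
  height(12) = 1 + max(0, 2) = 3
  height(35) = 1 + max(-1, -1) = 0
  height(42) = 1 + max(-1, -1) = 0
  height(44) = 1 + max(0, -1) = 1
  height(39) = 1 + max(0, 1) = 2
  height(30) = 1 + max(3, 2) = 4
Height = 4


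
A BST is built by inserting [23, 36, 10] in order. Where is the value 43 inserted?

Starting tree (level order): [23, 10, 36]
Insertion path: 23 -> 36
Result: insert 43 as right child of 36
Final tree (level order): [23, 10, 36, None, None, None, 43]


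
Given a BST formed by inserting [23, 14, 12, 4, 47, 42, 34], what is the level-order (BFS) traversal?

Tree insertion order: [23, 14, 12, 4, 47, 42, 34]
Tree (level-order array): [23, 14, 47, 12, None, 42, None, 4, None, 34]
BFS from the root, enqueuing left then right child of each popped node:
  queue [23] -> pop 23, enqueue [14, 47], visited so far: [23]
  queue [14, 47] -> pop 14, enqueue [12], visited so far: [23, 14]
  queue [47, 12] -> pop 47, enqueue [42], visited so far: [23, 14, 47]
  queue [12, 42] -> pop 12, enqueue [4], visited so far: [23, 14, 47, 12]
  queue [42, 4] -> pop 42, enqueue [34], visited so far: [23, 14, 47, 12, 42]
  queue [4, 34] -> pop 4, enqueue [none], visited so far: [23, 14, 47, 12, 42, 4]
  queue [34] -> pop 34, enqueue [none], visited so far: [23, 14, 47, 12, 42, 4, 34]
Result: [23, 14, 47, 12, 42, 4, 34]


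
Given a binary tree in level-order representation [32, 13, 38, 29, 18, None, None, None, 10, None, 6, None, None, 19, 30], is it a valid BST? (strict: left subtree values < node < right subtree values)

Level-order array: [32, 13, 38, 29, 18, None, None, None, 10, None, 6, None, None, 19, 30]
Validate using subtree bounds (lo, hi): at each node, require lo < value < hi,
then recurse left with hi=value and right with lo=value.
Preorder trace (stopping at first violation):
  at node 32 with bounds (-inf, +inf): OK
  at node 13 with bounds (-inf, 32): OK
  at node 29 with bounds (-inf, 13): VIOLATION
Node 29 violates its bound: not (-inf < 29 < 13).
Result: Not a valid BST


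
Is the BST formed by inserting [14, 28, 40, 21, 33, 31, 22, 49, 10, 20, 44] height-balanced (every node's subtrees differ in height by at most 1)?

Tree (level-order array): [14, 10, 28, None, None, 21, 40, 20, 22, 33, 49, None, None, None, None, 31, None, 44]
Definition: a tree is height-balanced if, at every node, |h(left) - h(right)| <= 1 (empty subtree has height -1).
Bottom-up per-node check:
  node 10: h_left=-1, h_right=-1, diff=0 [OK], height=0
  node 20: h_left=-1, h_right=-1, diff=0 [OK], height=0
  node 22: h_left=-1, h_right=-1, diff=0 [OK], height=0
  node 21: h_left=0, h_right=0, diff=0 [OK], height=1
  node 31: h_left=-1, h_right=-1, diff=0 [OK], height=0
  node 33: h_left=0, h_right=-1, diff=1 [OK], height=1
  node 44: h_left=-1, h_right=-1, diff=0 [OK], height=0
  node 49: h_left=0, h_right=-1, diff=1 [OK], height=1
  node 40: h_left=1, h_right=1, diff=0 [OK], height=2
  node 28: h_left=1, h_right=2, diff=1 [OK], height=3
  node 14: h_left=0, h_right=3, diff=3 [FAIL (|0-3|=3 > 1)], height=4
Node 14 violates the condition: |0 - 3| = 3 > 1.
Result: Not balanced


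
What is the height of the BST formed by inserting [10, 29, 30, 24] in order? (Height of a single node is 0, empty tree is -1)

Insertion order: [10, 29, 30, 24]
Tree (level-order array): [10, None, 29, 24, 30]
Compute height bottom-up (empty subtree = -1):
  height(24) = 1 + max(-1, -1) = 0
  height(30) = 1 + max(-1, -1) = 0
  height(29) = 1 + max(0, 0) = 1
  height(10) = 1 + max(-1, 1) = 2
Height = 2


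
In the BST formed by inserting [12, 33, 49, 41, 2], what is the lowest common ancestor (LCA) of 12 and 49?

Tree insertion order: [12, 33, 49, 41, 2]
Tree (level-order array): [12, 2, 33, None, None, None, 49, 41]
In a BST, the LCA of p=12, q=49 is the first node v on the
root-to-leaf path with p <= v <= q (go left if both < v, right if both > v).
Walk from root:
  at 12: 12 <= 12 <= 49, this is the LCA
LCA = 12


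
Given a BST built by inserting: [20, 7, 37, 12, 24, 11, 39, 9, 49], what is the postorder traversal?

Tree insertion order: [20, 7, 37, 12, 24, 11, 39, 9, 49]
Tree (level-order array): [20, 7, 37, None, 12, 24, 39, 11, None, None, None, None, 49, 9]
Postorder traversal: [9, 11, 12, 7, 24, 49, 39, 37, 20]


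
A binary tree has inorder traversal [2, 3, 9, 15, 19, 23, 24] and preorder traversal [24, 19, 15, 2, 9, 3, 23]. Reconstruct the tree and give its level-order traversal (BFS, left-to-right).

Inorder:  [2, 3, 9, 15, 19, 23, 24]
Preorder: [24, 19, 15, 2, 9, 3, 23]
Algorithm: preorder visits root first, so consume preorder in order;
for each root, split the current inorder slice at that value into
left-subtree inorder and right-subtree inorder, then recurse.
Recursive splits:
  root=24; inorder splits into left=[2, 3, 9, 15, 19, 23], right=[]
  root=19; inorder splits into left=[2, 3, 9, 15], right=[23]
  root=15; inorder splits into left=[2, 3, 9], right=[]
  root=2; inorder splits into left=[], right=[3, 9]
  root=9; inorder splits into left=[3], right=[]
  root=3; inorder splits into left=[], right=[]
  root=23; inorder splits into left=[], right=[]
Reconstructed level-order: [24, 19, 15, 23, 2, 9, 3]


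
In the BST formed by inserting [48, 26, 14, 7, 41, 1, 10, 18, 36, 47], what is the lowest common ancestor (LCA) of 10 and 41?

Tree insertion order: [48, 26, 14, 7, 41, 1, 10, 18, 36, 47]
Tree (level-order array): [48, 26, None, 14, 41, 7, 18, 36, 47, 1, 10]
In a BST, the LCA of p=10, q=41 is the first node v on the
root-to-leaf path with p <= v <= q (go left if both < v, right if both > v).
Walk from root:
  at 48: both 10 and 41 < 48, go left
  at 26: 10 <= 26 <= 41, this is the LCA
LCA = 26


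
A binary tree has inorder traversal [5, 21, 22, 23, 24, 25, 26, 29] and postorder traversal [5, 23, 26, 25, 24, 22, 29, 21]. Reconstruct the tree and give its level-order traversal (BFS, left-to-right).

Inorder:   [5, 21, 22, 23, 24, 25, 26, 29]
Postorder: [5, 23, 26, 25, 24, 22, 29, 21]
Algorithm: postorder visits root last, so walk postorder right-to-left;
each value is the root of the current inorder slice — split it at that
value, recurse on the right subtree first, then the left.
Recursive splits:
  root=21; inorder splits into left=[5], right=[22, 23, 24, 25, 26, 29]
  root=29; inorder splits into left=[22, 23, 24, 25, 26], right=[]
  root=22; inorder splits into left=[], right=[23, 24, 25, 26]
  root=24; inorder splits into left=[23], right=[25, 26]
  root=25; inorder splits into left=[], right=[26]
  root=26; inorder splits into left=[], right=[]
  root=23; inorder splits into left=[], right=[]
  root=5; inorder splits into left=[], right=[]
Reconstructed level-order: [21, 5, 29, 22, 24, 23, 25, 26]
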